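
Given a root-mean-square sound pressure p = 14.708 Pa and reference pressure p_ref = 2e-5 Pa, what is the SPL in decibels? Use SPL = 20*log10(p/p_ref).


p / p_ref = 14.708 / 2e-5 = 735400
SPL = 20 * log10(735400) = 117.33 dB


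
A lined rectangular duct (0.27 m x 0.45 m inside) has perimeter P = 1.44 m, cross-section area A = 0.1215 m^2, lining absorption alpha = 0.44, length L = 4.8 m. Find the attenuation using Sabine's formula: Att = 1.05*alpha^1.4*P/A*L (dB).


alpha^1.4 = 0.44^1.4 = 0.316835
Attenuation rate = 1.05 * alpha^1.4 * P / A
= 1.05 * 0.316835 * 1.44 / 0.1215 = 3.94284 dB/m
Total Att = 3.94284 * 4.8 = 18.926 dB


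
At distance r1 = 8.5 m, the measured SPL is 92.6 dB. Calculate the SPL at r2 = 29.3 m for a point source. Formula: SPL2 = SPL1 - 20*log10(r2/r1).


r2/r1 = 29.3/8.5 = 3.44706
Correction = 20*log10(3.44706) = 10.749 dB
SPL2 = 92.6 - 10.749 = 81.851 dB


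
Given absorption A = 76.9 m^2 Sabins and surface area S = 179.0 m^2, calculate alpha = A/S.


Absorption coefficient = absorbed power / incident power
alpha = A / S = 76.9 / 179.0 = 0.42961


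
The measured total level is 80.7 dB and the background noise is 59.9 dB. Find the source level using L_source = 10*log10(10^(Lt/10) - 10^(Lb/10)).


10^(80.7/10) = 1.1749e+08
10^(59.9/10) = 977237
Difference = 1.1749e+08 - 977237 = 1.16513e+08
L_source = 10*log10(1.16513e+08) = 80.664 dB


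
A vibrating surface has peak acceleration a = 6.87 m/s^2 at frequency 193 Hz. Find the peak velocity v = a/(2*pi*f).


omega = 2*pi*f = 2*pi*193 = 1212.65 rad/s
v = a / omega = 6.87 / 1212.65 = 0.0056653 m/s


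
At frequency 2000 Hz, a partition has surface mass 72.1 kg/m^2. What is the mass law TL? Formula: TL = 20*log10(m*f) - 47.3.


m * f = 72.1 * 2000 = 144200
20*log10(144200) = 103.179 dB
TL = 103.179 - 47.3 = 55.879 dB


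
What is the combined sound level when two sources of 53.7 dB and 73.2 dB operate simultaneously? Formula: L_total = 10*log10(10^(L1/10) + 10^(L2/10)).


10^(53.7/10) = 234423
10^(73.2/10) = 2.0893e+07
Sum = 234423 + 2.0893e+07 = 2.11274e+07
L_total = 10*log10(2.11274e+07) = 73.248 dB


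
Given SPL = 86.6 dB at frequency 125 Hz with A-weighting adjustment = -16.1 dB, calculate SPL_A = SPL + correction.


A-weighting table: 125 Hz -> -16.1 dB correction
SPL_A = SPL + correction = 86.6 + (-16.1) = 70.5 dBA


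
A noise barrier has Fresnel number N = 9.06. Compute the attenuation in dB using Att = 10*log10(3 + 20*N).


3 + 20*N = 3 + 20*9.06 = 184.2
Att = 10*log10(184.2) = 22.653 dB


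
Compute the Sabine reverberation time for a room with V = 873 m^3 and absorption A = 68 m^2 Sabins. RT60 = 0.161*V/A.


RT60 = 0.161 * 873 / 68 = 2.067 s


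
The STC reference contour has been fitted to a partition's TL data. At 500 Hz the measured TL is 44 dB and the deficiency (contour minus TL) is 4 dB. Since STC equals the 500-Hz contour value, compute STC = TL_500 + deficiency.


By ASTM E413, STC = value of the fitted reference contour at 500 Hz.
Contour value at 500 Hz = TL_500 + deficiency = 44 + 4 = 48
STC = 48


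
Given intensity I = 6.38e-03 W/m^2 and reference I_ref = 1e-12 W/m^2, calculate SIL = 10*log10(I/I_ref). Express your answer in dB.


I / I_ref = 6.38e-03 / 1e-12 = 6.38e+09
SIL = 10 * log10(6.38e+09) = 98.048 dB


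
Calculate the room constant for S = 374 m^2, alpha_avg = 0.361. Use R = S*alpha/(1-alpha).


R = 374 * 0.361 / (1 - 0.361) = 211.29 m^2


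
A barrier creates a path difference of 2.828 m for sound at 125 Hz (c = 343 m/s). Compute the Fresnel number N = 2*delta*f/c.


N = 2*delta*f/c = 2*delta/lambda, where lambda = c/f
lambda = 343 / 125 = 2.744 m
N = 2 * 2.828 / 2.744 = 2.0612


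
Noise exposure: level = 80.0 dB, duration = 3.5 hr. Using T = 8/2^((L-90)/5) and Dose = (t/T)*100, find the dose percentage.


T_allowed = 8 / 2^((80.0 - 90)/5) = 32 hr
Dose = 3.5 / 32 * 100 = 10.938 %


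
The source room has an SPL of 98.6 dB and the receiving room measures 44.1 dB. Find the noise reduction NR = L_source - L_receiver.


NR = L_source - L_receiver (difference between source and receiving room levels)
NR = 98.6 - 44.1 = 54.5 dB


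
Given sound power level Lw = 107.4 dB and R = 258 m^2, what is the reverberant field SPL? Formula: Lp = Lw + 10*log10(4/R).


4/R = 4/258 = 0.0155039
Lp = 107.4 + 10*log10(0.0155039) = 89.304 dB


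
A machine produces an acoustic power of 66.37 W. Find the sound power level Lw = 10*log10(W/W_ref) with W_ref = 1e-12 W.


W / W_ref = 66.37 / 1e-12 = 6.637e+13
Lw = 10 * log10(6.637e+13) = 138.22 dB


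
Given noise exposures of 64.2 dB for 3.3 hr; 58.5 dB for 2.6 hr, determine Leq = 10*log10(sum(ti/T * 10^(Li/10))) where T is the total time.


T_total = 3.3 + 2.6 = 5.9 hr
(3.3/5.9) * 10^(64.2/10) = 1.47117e+06
(2.6/5.9) * 10^(58.5/10) = 311976
Sum = 1.47117e+06 + 311976 = 1.78315e+06
Leq = 10*log10(1.78315e+06) = 62.512 dB


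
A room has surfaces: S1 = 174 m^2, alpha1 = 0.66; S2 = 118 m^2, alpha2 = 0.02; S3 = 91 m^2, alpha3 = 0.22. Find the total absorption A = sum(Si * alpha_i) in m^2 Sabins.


174 * 0.66 = 114.84
118 * 0.02 = 2.36
91 * 0.22 = 20.02
A_total = 114.84 + 2.36 + 20.02 = 137.22 m^2


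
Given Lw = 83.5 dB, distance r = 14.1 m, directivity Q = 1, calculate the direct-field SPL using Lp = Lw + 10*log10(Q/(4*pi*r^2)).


4*pi*r^2 = 4*pi*14.1^2 = 2498.32 m^2
Q / (4*pi*r^2) = 1 / 2498.32 = 0.000400269
Lp = 83.5 + 10*log10(0.000400269) = 49.524 dB


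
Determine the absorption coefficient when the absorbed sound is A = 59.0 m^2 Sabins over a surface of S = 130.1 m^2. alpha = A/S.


Absorption coefficient = absorbed power / incident power
alpha = A / S = 59.0 / 130.1 = 0.4535


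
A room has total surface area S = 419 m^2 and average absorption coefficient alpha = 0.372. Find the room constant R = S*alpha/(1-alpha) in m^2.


R = 419 * 0.372 / (1 - 0.372) = 248.2 m^2


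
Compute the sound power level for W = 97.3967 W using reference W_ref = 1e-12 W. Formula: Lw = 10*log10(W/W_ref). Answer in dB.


W / W_ref = 97.3967 / 1e-12 = 9.73967e+13
Lw = 10 * log10(9.73967e+13) = 139.89 dB


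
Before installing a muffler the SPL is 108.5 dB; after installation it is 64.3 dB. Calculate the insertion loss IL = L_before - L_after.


Insertion loss = SPL without muffler - SPL with muffler
IL = 108.5 - 64.3 = 44.2 dB


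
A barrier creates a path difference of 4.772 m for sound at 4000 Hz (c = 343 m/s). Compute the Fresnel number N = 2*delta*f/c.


N = 2*delta*f/c = 2*delta/lambda, where lambda = c/f
lambda = 343 / 4000 = 0.08575 m
N = 2 * 4.772 / 0.08575 = 111.3


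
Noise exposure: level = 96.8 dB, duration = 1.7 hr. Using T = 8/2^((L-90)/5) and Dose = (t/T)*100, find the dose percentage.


T_allowed = 8 / 2^((96.8 - 90)/5) = 3.11666 hr
Dose = 1.7 / 3.11666 * 100 = 54.546 %


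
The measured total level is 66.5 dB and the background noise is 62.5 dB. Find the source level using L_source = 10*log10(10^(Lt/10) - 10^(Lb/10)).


10^(66.5/10) = 4.46684e+06
10^(62.5/10) = 1.77828e+06
Difference = 4.46684e+06 - 1.77828e+06 = 2.68856e+06
L_source = 10*log10(2.68856e+06) = 64.295 dB


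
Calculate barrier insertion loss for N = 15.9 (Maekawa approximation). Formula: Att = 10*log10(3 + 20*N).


3 + 20*N = 3 + 20*15.9 = 321
Att = 10*log10(321) = 25.065 dB


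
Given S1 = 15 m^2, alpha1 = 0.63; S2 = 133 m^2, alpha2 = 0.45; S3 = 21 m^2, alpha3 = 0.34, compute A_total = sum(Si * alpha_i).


15 * 0.63 = 9.45
133 * 0.45 = 59.85
21 * 0.34 = 7.14
A_total = 9.45 + 59.85 + 7.14 = 76.44 m^2


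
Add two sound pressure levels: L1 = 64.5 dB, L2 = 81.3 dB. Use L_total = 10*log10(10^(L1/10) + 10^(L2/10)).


10^(64.5/10) = 2.81838e+06
10^(81.3/10) = 1.34896e+08
Sum = 2.81838e+06 + 1.34896e+08 = 1.37714e+08
L_total = 10*log10(1.37714e+08) = 81.39 dB


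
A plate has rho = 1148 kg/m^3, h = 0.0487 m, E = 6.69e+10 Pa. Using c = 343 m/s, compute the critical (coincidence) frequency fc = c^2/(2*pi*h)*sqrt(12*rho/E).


12*rho/E = 12*1148/6.69e+10 = 2.05919e-07
sqrt(12*rho/E) = sqrt(2.05919e-07) = 0.000453783
c^2/(2*pi*h) = 343^2/(2*pi*0.0487) = 384485
fc = 384485 * 0.000453783 = 174.47 Hz


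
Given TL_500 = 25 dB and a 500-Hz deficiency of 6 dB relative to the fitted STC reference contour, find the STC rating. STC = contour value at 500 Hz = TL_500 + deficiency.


By ASTM E413, STC = value of the fitted reference contour at 500 Hz.
Contour value at 500 Hz = TL_500 + deficiency = 25 + 6 = 31
STC = 31


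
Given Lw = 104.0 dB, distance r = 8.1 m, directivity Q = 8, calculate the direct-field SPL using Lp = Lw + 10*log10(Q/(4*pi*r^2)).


4*pi*r^2 = 4*pi*8.1^2 = 824.48 m^2
Q / (4*pi*r^2) = 8 / 824.48 = 0.00970309
Lp = 104.0 + 10*log10(0.00970309) = 83.869 dB


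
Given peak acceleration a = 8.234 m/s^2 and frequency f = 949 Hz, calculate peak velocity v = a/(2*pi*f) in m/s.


omega = 2*pi*f = 2*pi*949 = 5962.74 rad/s
v = a / omega = 8.234 / 5962.74 = 0.0013809 m/s


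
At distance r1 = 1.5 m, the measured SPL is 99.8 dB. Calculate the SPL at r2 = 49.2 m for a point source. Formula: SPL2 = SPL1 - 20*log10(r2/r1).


r2/r1 = 49.2/1.5 = 32.8
Correction = 20*log10(32.8) = 30.3175 dB
SPL2 = 99.8 - 30.3175 = 69.483 dB


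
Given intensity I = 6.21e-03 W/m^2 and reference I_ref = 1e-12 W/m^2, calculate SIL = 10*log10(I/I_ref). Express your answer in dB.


I / I_ref = 6.21e-03 / 1e-12 = 6.21e+09
SIL = 10 * log10(6.21e+09) = 97.931 dB


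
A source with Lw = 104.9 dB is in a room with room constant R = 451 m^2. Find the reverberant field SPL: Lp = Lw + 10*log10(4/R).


4/R = 4/451 = 0.00886918
Lp = 104.9 + 10*log10(0.00886918) = 84.379 dB


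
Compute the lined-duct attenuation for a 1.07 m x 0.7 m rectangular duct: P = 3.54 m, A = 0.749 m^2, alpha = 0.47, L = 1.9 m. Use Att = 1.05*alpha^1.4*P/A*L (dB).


alpha^1.4 = 0.47^1.4 = 0.347486
Attenuation rate = 1.05 * alpha^1.4 * P / A
= 1.05 * 0.347486 * 3.54 / 0.749 = 1.72444 dB/m
Total Att = 1.72444 * 1.9 = 3.2764 dB


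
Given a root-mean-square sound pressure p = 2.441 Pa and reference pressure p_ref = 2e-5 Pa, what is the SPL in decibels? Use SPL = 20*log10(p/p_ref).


p / p_ref = 2.441 / 2e-5 = 122050
SPL = 20 * log10(122050) = 101.73 dB


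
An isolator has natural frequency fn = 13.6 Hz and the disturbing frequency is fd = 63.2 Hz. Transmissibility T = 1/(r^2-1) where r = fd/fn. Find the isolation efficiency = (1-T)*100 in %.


r = 63.2 / 13.6 = 4.64706
r^2 - 1 = 4.64706^2 - 1 = 20.5952
T = 1/20.5952 = 0.048555
Efficiency = (1 - 0.048555)*100 = 95.144 %


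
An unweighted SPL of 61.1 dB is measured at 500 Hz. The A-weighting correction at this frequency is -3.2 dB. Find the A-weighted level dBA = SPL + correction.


A-weighting table: 500 Hz -> -3.2 dB correction
SPL_A = SPL + correction = 61.1 + (-3.2) = 57.9 dBA


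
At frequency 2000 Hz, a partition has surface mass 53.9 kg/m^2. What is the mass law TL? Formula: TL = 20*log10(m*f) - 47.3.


m * f = 53.9 * 2000 = 107800
20*log10(107800) = 100.652 dB
TL = 100.652 - 47.3 = 53.352 dB


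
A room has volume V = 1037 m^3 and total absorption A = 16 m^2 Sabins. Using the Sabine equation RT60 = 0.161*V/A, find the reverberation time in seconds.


RT60 = 0.161 * 1037 / 16 = 10.435 s


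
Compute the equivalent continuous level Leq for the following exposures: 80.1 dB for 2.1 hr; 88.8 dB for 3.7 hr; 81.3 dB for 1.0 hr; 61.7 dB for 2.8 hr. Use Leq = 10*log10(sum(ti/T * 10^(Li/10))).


T_total = 2.1 + 3.7 + 1.0 + 2.8 = 9.6 hr
(2.1/9.6) * 10^(80.1/10) = 2.23845e+07
(3.7/9.6) * 10^(88.8/10) = 2.92368e+08
(1.0/9.6) * 10^(81.3/10) = 1.40517e+07
(2.8/9.6) * 10^(61.7/10) = 431407
Sum = 2.23845e+07 + 2.92368e+08 + 1.40517e+07 + 431407 = 3.29236e+08
Leq = 10*log10(3.29236e+08) = 85.175 dB


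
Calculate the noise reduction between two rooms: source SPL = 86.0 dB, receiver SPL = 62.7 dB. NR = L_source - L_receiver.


NR = L_source - L_receiver (difference between source and receiving room levels)
NR = 86.0 - 62.7 = 23.3 dB


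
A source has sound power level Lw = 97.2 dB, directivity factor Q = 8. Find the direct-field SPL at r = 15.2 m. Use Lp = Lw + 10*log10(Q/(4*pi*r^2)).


4*pi*r^2 = 4*pi*15.2^2 = 2903.33 m^2
Q / (4*pi*r^2) = 8 / 2903.33 = 0.00275546
Lp = 97.2 + 10*log10(0.00275546) = 71.602 dB


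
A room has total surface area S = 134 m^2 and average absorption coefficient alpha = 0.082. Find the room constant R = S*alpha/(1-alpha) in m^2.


R = 134 * 0.082 / (1 - 0.082) = 11.969 m^2


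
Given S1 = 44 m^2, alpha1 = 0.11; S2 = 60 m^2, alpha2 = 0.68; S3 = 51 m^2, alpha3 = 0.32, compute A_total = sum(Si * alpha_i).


44 * 0.11 = 4.84
60 * 0.68 = 40.8
51 * 0.32 = 16.32
A_total = 4.84 + 40.8 + 16.32 = 61.96 m^2


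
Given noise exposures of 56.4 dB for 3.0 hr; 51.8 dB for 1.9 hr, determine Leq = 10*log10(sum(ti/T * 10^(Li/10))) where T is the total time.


T_total = 3.0 + 1.9 = 4.9 hr
(3.0/4.9) * 10^(56.4/10) = 267255
(1.9/4.9) * 10^(51.8/10) = 58689.1
Sum = 267255 + 58689.1 = 325944
Leq = 10*log10(325944) = 55.131 dB


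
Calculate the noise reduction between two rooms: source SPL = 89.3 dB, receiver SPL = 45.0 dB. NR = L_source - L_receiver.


NR = L_source - L_receiver (difference between source and receiving room levels)
NR = 89.3 - 45.0 = 44.3 dB


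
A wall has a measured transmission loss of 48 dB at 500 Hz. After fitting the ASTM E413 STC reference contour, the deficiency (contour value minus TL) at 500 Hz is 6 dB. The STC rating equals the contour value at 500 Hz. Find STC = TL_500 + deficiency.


By ASTM E413, STC = value of the fitted reference contour at 500 Hz.
Contour value at 500 Hz = TL_500 + deficiency = 48 + 6 = 54
STC = 54


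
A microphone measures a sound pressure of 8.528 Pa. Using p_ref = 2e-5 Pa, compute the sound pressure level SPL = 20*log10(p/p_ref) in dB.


p / p_ref = 8.528 / 2e-5 = 426400
SPL = 20 * log10(426400) = 112.6 dB


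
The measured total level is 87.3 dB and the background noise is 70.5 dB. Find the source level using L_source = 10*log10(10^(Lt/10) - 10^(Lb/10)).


10^(87.3/10) = 5.37032e+08
10^(70.5/10) = 1.12202e+07
Difference = 5.37032e+08 - 1.12202e+07 = 5.25812e+08
L_source = 10*log10(5.25812e+08) = 87.208 dB


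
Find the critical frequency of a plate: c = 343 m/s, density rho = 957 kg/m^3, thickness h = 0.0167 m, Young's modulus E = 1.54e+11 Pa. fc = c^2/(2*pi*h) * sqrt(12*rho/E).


12*rho/E = 12*957/1.54e+11 = 7.45714e-08
sqrt(12*rho/E) = sqrt(7.45714e-08) = 0.000273078
c^2/(2*pi*h) = 343^2/(2*pi*0.0167) = 1.12122e+06
fc = 1.12122e+06 * 0.000273078 = 306.18 Hz


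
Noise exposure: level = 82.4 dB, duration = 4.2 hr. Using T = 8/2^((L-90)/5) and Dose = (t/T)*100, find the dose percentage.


T_allowed = 8 / 2^((82.4 - 90)/5) = 22.9433 hr
Dose = 4.2 / 22.9433 * 100 = 18.306 %


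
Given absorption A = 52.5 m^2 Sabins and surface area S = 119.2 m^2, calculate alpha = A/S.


Absorption coefficient = absorbed power / incident power
alpha = A / S = 52.5 / 119.2 = 0.44044


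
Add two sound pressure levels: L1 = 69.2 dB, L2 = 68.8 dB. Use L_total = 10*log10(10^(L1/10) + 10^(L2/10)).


10^(69.2/10) = 8.31764e+06
10^(68.8/10) = 7.58578e+06
Sum = 8.31764e+06 + 7.58578e+06 = 1.59034e+07
L_total = 10*log10(1.59034e+07) = 72.015 dB


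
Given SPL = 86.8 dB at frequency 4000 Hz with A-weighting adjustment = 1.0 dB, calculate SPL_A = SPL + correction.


A-weighting table: 4000 Hz -> 1.0 dB correction
SPL_A = SPL + correction = 86.8 + (1.0) = 87.8 dBA


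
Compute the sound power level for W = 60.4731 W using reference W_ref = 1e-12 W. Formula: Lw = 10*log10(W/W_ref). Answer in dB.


W / W_ref = 60.4731 / 1e-12 = 6.04731e+13
Lw = 10 * log10(6.04731e+13) = 137.82 dB


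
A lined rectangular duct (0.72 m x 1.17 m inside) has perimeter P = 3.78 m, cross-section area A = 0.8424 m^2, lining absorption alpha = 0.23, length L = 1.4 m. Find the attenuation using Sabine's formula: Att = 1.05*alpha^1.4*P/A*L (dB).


alpha^1.4 = 0.23^1.4 = 0.127767
Attenuation rate = 1.05 * alpha^1.4 * P / A
= 1.05 * 0.127767 * 3.78 / 0.8424 = 0.601979 dB/m
Total Att = 0.601979 * 1.4 = 0.84277 dB


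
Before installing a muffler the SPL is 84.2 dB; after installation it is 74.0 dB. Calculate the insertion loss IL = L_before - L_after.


Insertion loss = SPL without muffler - SPL with muffler
IL = 84.2 - 74.0 = 10.2 dB


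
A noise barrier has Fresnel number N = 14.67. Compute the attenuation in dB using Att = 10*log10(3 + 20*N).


3 + 20*N = 3 + 20*14.67 = 296.4
Att = 10*log10(296.4) = 24.719 dB


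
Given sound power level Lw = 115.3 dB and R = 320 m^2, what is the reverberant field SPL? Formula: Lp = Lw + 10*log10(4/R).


4/R = 4/320 = 0.0125
Lp = 115.3 + 10*log10(0.0125) = 96.269 dB


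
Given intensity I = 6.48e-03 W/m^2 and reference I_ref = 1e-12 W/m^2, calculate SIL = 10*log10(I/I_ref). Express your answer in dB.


I / I_ref = 6.48e-03 / 1e-12 = 6.48e+09
SIL = 10 * log10(6.48e+09) = 98.116 dB


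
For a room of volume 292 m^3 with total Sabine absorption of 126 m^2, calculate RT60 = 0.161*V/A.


RT60 = 0.161 * 292 / 126 = 0.37311 s


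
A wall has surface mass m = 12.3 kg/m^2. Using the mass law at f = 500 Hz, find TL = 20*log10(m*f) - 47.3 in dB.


m * f = 12.3 * 500 = 6150
20*log10(6150) = 75.7775 dB
TL = 75.7775 - 47.3 = 28.478 dB


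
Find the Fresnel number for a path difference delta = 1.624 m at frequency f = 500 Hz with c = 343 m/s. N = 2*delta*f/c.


N = 2*delta*f/c = 2*delta/lambda, where lambda = c/f
lambda = 343 / 500 = 0.686 m
N = 2 * 1.624 / 0.686 = 4.7347


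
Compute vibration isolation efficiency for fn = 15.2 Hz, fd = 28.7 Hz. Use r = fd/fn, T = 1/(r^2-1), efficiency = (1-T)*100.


r = 28.7 / 15.2 = 1.88816
r^2 - 1 = 1.88816^2 - 1 = 2.56515
T = 1/2.56515 = 0.389841
Efficiency = (1 - 0.389841)*100 = 61.016 %


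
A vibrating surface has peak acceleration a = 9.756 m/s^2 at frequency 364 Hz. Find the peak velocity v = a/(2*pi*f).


omega = 2*pi*f = 2*pi*364 = 2287.08 rad/s
v = a / omega = 9.756 / 2287.08 = 0.0042657 m/s


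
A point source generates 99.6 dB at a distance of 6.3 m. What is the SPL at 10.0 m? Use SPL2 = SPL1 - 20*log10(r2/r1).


r2/r1 = 10.0/6.3 = 1.5873
Correction = 20*log10(1.5873) = 4.01318 dB
SPL2 = 99.6 - 4.01318 = 95.587 dB


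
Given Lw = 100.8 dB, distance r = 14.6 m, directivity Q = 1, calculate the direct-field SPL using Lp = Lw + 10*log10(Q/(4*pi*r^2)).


4*pi*r^2 = 4*pi*14.6^2 = 2678.65 m^2
Q / (4*pi*r^2) = 1 / 2678.65 = 0.000373322
Lp = 100.8 + 10*log10(0.000373322) = 66.521 dB


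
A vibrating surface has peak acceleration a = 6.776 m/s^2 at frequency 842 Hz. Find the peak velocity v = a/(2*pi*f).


omega = 2*pi*f = 2*pi*842 = 5290.44 rad/s
v = a / omega = 6.776 / 5290.44 = 0.0012808 m/s


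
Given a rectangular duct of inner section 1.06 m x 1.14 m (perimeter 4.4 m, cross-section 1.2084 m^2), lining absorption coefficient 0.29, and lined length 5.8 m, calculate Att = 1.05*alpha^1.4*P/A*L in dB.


alpha^1.4 = 0.29^1.4 = 0.176749
Attenuation rate = 1.05 * alpha^1.4 * P / A
= 1.05 * 0.176749 * 4.4 / 1.2084 = 0.675753 dB/m
Total Att = 0.675753 * 5.8 = 3.9194 dB


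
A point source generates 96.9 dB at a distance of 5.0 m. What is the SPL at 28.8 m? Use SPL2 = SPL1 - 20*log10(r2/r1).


r2/r1 = 28.8/5.0 = 5.76
Correction = 20*log10(5.76) = 15.2084 dB
SPL2 = 96.9 - 15.2084 = 81.692 dB


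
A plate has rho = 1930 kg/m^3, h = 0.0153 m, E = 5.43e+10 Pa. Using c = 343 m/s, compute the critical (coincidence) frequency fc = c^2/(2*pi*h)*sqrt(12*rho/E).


12*rho/E = 12*1930/5.43e+10 = 4.26519e-07
sqrt(12*rho/E) = sqrt(4.26519e-07) = 0.000653084
c^2/(2*pi*h) = 343^2/(2*pi*0.0153) = 1.22382e+06
fc = 1.22382e+06 * 0.000653084 = 799.26 Hz


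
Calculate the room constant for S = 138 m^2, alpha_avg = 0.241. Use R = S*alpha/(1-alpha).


R = 138 * 0.241 / (1 - 0.241) = 43.818 m^2


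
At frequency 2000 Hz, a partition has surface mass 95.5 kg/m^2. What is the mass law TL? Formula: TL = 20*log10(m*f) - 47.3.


m * f = 95.5 * 2000 = 191000
20*log10(191000) = 105.621 dB
TL = 105.621 - 47.3 = 58.321 dB


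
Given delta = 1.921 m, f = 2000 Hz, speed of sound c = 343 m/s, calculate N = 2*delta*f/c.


N = 2*delta*f/c = 2*delta/lambda, where lambda = c/f
lambda = 343 / 2000 = 0.1715 m
N = 2 * 1.921 / 0.1715 = 22.402


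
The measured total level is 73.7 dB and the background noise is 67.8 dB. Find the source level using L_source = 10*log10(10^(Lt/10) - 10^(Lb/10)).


10^(73.7/10) = 2.34423e+07
10^(67.8/10) = 6.0256e+06
Difference = 2.34423e+07 - 6.0256e+06 = 1.74167e+07
L_source = 10*log10(1.74167e+07) = 72.41 dB


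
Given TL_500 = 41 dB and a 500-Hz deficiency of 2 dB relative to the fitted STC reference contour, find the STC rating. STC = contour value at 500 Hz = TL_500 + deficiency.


By ASTM E413, STC = value of the fitted reference contour at 500 Hz.
Contour value at 500 Hz = TL_500 + deficiency = 41 + 2 = 43
STC = 43


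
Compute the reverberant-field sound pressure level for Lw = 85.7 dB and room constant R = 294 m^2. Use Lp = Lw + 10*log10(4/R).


4/R = 4/294 = 0.0136054
Lp = 85.7 + 10*log10(0.0136054) = 67.037 dB


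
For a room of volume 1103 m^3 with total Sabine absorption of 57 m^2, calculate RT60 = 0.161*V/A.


RT60 = 0.161 * 1103 / 57 = 3.1155 s


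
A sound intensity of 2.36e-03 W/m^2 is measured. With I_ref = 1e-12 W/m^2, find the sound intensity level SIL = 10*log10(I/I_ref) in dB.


I / I_ref = 2.36e-03 / 1e-12 = 2.36e+09
SIL = 10 * log10(2.36e+09) = 93.729 dB


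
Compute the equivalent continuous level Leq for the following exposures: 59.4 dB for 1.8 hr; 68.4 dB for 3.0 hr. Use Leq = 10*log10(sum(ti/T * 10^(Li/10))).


T_total = 1.8 + 3.0 = 4.8 hr
(1.8/4.8) * 10^(59.4/10) = 326611
(3.0/4.8) * 10^(68.4/10) = 4.32394e+06
Sum = 326611 + 4.32394e+06 = 4.65055e+06
Leq = 10*log10(4.65055e+06) = 66.675 dB


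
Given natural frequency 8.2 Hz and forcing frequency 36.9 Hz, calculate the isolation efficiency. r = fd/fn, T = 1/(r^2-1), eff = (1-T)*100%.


r = 36.9 / 8.2 = 4.5
r^2 - 1 = 4.5^2 - 1 = 19.25
T = 1/19.25 = 0.0519481
Efficiency = (1 - 0.0519481)*100 = 94.805 %


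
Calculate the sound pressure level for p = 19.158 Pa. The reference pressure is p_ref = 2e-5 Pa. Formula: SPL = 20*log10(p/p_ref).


p / p_ref = 19.158 / 2e-5 = 957900
SPL = 20 * log10(957900) = 119.63 dB


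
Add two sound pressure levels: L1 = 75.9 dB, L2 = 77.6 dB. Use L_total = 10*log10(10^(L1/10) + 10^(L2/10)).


10^(75.9/10) = 3.89045e+07
10^(77.6/10) = 5.7544e+07
Sum = 3.89045e+07 + 5.7544e+07 = 9.64485e+07
L_total = 10*log10(9.64485e+07) = 79.843 dB


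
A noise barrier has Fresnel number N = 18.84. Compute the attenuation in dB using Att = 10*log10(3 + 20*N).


3 + 20*N = 3 + 20*18.84 = 379.8
Att = 10*log10(379.8) = 25.796 dB


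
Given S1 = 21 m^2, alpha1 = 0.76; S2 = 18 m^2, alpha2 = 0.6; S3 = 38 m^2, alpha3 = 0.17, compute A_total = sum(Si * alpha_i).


21 * 0.76 = 15.96
18 * 0.6 = 10.8
38 * 0.17 = 6.46
A_total = 15.96 + 10.8 + 6.46 = 33.22 m^2


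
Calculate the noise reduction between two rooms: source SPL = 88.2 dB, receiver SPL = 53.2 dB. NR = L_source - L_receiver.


NR = L_source - L_receiver (difference between source and receiving room levels)
NR = 88.2 - 53.2 = 35 dB


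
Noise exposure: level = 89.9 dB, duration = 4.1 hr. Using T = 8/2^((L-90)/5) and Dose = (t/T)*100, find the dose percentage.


T_allowed = 8 / 2^((89.9 - 90)/5) = 8.11168 hr
Dose = 4.1 / 8.11168 * 100 = 50.544 %


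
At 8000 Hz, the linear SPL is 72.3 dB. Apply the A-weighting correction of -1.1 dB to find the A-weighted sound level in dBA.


A-weighting table: 8000 Hz -> -1.1 dB correction
SPL_A = SPL + correction = 72.3 + (-1.1) = 71.2 dBA


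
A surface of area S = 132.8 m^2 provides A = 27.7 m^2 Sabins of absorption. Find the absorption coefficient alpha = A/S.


Absorption coefficient = absorbed power / incident power
alpha = A / S = 27.7 / 132.8 = 0.20858


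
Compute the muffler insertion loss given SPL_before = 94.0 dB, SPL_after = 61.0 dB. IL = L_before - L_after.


Insertion loss = SPL without muffler - SPL with muffler
IL = 94.0 - 61.0 = 33 dB


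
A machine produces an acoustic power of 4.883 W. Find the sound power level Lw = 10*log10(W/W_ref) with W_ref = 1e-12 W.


W / W_ref = 4.883 / 1e-12 = 4.883e+12
Lw = 10 * log10(4.883e+12) = 126.89 dB


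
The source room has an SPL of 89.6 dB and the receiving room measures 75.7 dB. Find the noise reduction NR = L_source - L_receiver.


NR = L_source - L_receiver (difference between source and receiving room levels)
NR = 89.6 - 75.7 = 13.9 dB


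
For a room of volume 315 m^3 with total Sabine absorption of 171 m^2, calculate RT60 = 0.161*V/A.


RT60 = 0.161 * 315 / 171 = 0.29658 s


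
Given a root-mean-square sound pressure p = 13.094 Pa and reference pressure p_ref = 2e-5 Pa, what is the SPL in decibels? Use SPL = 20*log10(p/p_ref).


p / p_ref = 13.094 / 2e-5 = 654700
SPL = 20 * log10(654700) = 116.32 dB


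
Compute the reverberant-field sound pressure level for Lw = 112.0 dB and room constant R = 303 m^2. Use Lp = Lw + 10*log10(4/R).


4/R = 4/303 = 0.0132013
Lp = 112.0 + 10*log10(0.0132013) = 93.206 dB


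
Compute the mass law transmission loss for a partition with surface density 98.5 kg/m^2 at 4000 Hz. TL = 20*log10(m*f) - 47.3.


m * f = 98.5 * 4000 = 394000
20*log10(394000) = 111.91 dB
TL = 111.91 - 47.3 = 64.61 dB


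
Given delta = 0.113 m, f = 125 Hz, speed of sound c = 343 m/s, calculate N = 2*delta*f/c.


N = 2*delta*f/c = 2*delta/lambda, where lambda = c/f
lambda = 343 / 125 = 2.744 m
N = 2 * 0.113 / 2.744 = 0.082362


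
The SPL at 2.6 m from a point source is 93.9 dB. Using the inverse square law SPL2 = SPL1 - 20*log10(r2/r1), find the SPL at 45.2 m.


r2/r1 = 45.2/2.6 = 17.3846
Correction = 20*log10(17.3846) = 24.8033 dB
SPL2 = 93.9 - 24.8033 = 69.097 dB


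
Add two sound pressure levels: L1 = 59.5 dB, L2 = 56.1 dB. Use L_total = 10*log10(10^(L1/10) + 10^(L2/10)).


10^(59.5/10) = 891251
10^(56.1/10) = 407380
Sum = 891251 + 407380 = 1.29863e+06
L_total = 10*log10(1.29863e+06) = 61.135 dB


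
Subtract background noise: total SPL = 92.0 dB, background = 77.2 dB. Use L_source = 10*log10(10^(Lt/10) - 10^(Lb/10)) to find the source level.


10^(92.0/10) = 1.58489e+09
10^(77.2/10) = 5.24807e+07
Difference = 1.58489e+09 - 5.24807e+07 = 1.53241e+09
L_source = 10*log10(1.53241e+09) = 91.854 dB


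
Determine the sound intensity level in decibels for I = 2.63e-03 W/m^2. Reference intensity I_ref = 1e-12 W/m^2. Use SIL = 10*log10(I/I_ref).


I / I_ref = 2.63e-03 / 1e-12 = 2.63e+09
SIL = 10 * log10(2.63e+09) = 94.2 dB


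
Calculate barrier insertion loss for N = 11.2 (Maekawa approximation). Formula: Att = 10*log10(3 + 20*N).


3 + 20*N = 3 + 20*11.2 = 227
Att = 10*log10(227) = 23.56 dB


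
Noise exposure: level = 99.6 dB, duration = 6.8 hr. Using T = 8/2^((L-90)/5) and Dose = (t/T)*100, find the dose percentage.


T_allowed = 8 / 2^((99.6 - 90)/5) = 2.11404 hr
Dose = 6.8 / 2.11404 * 100 = 321.66 %


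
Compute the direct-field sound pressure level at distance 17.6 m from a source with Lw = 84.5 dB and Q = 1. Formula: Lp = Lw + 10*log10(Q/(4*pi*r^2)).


4*pi*r^2 = 4*pi*17.6^2 = 3892.56 m^2
Q / (4*pi*r^2) = 1 / 3892.56 = 0.0002569
Lp = 84.5 + 10*log10(0.0002569) = 48.598 dB


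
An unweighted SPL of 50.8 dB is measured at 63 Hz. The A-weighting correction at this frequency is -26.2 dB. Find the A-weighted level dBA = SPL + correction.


A-weighting table: 63 Hz -> -26.2 dB correction
SPL_A = SPL + correction = 50.8 + (-26.2) = 24.6 dBA


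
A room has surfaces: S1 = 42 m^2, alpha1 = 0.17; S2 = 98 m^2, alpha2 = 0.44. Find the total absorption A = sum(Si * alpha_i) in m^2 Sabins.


42 * 0.17 = 7.14
98 * 0.44 = 43.12
A_total = 7.14 + 43.12 = 50.26 m^2


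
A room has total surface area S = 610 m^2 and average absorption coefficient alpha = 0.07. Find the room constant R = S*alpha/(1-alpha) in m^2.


R = 610 * 0.07 / (1 - 0.07) = 45.914 m^2


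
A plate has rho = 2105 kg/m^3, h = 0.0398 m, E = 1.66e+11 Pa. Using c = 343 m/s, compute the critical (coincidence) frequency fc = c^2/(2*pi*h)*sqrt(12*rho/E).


12*rho/E = 12*2105/1.66e+11 = 1.52169e-07
sqrt(12*rho/E) = sqrt(1.52169e-07) = 0.000390088
c^2/(2*pi*h) = 343^2/(2*pi*0.0398) = 470463
fc = 470463 * 0.000390088 = 183.52 Hz


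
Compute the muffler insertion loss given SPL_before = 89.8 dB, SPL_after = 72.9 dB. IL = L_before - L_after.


Insertion loss = SPL without muffler - SPL with muffler
IL = 89.8 - 72.9 = 16.9 dB


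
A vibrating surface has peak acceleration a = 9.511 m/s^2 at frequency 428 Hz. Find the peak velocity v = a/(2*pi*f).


omega = 2*pi*f = 2*pi*428 = 2689.2 rad/s
v = a / omega = 9.511 / 2689.2 = 0.0035367 m/s


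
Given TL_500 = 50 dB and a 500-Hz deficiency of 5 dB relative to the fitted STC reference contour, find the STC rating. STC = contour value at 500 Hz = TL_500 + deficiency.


By ASTM E413, STC = value of the fitted reference contour at 500 Hz.
Contour value at 500 Hz = TL_500 + deficiency = 50 + 5 = 55
STC = 55


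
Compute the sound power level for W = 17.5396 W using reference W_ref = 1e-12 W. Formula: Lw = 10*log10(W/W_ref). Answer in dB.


W / W_ref = 17.5396 / 1e-12 = 1.75396e+13
Lw = 10 * log10(1.75396e+13) = 132.44 dB


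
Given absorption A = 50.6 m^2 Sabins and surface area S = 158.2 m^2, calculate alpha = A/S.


Absorption coefficient = absorbed power / incident power
alpha = A / S = 50.6 / 158.2 = 0.31985


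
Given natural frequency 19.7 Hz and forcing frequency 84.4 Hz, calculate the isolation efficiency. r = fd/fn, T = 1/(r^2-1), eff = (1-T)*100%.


r = 84.4 / 19.7 = 4.28426
r^2 - 1 = 4.28426^2 - 1 = 17.3549
T = 1/17.3549 = 0.0576206
Efficiency = (1 - 0.0576206)*100 = 94.238 %


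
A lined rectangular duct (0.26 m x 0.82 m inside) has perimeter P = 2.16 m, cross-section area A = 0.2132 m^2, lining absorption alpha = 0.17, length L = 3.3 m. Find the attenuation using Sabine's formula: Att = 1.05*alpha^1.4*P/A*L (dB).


alpha^1.4 = 0.17^1.4 = 0.0836813
Attenuation rate = 1.05 * alpha^1.4 * P / A
= 1.05 * 0.0836813 * 2.16 / 0.2132 = 0.890193 dB/m
Total Att = 0.890193 * 3.3 = 2.9376 dB


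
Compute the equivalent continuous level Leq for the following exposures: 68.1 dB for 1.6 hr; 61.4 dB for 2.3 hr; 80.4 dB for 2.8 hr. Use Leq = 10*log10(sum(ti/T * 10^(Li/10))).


T_total = 1.6 + 2.3 + 2.8 = 6.7 hr
(1.6/6.7) * 10^(68.1/10) = 1.54186e+06
(2.3/6.7) * 10^(61.4/10) = 473863
(2.8/6.7) * 10^(80.4/10) = 4.5823e+07
Sum = 1.54186e+06 + 473863 + 4.5823e+07 = 4.78387e+07
Leq = 10*log10(4.78387e+07) = 76.798 dB


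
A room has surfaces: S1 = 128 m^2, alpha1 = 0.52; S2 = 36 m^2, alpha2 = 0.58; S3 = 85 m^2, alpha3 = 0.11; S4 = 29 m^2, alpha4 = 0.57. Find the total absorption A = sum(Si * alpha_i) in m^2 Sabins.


128 * 0.52 = 66.56
36 * 0.58 = 20.88
85 * 0.11 = 9.35
29 * 0.57 = 16.53
A_total = 66.56 + 20.88 + 9.35 + 16.53 = 113.32 m^2


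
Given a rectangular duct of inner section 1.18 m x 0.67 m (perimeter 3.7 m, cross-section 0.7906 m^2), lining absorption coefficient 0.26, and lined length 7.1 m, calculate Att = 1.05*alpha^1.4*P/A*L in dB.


alpha^1.4 = 0.26^1.4 = 0.151692
Attenuation rate = 1.05 * alpha^1.4 * P / A
= 1.05 * 0.151692 * 3.7 / 0.7906 = 0.745413 dB/m
Total Att = 0.745413 * 7.1 = 5.2924 dB


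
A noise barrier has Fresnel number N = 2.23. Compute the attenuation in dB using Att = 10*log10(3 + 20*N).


3 + 20*N = 3 + 20*2.23 = 47.6
Att = 10*log10(47.6) = 16.776 dB


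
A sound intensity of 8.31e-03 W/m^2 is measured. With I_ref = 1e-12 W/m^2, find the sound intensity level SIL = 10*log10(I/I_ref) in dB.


I / I_ref = 8.31e-03 / 1e-12 = 8.31e+09
SIL = 10 * log10(8.31e+09) = 99.196 dB


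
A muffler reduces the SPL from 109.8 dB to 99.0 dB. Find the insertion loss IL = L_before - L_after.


Insertion loss = SPL without muffler - SPL with muffler
IL = 109.8 - 99.0 = 10.8 dB


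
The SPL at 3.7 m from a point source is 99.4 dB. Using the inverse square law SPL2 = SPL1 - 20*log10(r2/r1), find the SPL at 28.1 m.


r2/r1 = 28.1/3.7 = 7.59459
Correction = 20*log10(7.59459) = 17.6101 dB
SPL2 = 99.4 - 17.6101 = 81.79 dB


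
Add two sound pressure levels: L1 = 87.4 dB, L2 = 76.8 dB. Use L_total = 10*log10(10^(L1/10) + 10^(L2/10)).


10^(87.4/10) = 5.49541e+08
10^(76.8/10) = 4.7863e+07
Sum = 5.49541e+08 + 4.7863e+07 = 5.97404e+08
L_total = 10*log10(5.97404e+08) = 87.763 dB


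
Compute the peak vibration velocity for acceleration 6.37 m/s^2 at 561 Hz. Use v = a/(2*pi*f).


omega = 2*pi*f = 2*pi*561 = 3524.87 rad/s
v = a / omega = 6.37 / 3524.87 = 0.0018072 m/s


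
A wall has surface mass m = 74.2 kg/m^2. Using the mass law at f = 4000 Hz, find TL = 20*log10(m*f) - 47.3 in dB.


m * f = 74.2 * 4000 = 296800
20*log10(296800) = 109.449 dB
TL = 109.449 - 47.3 = 62.149 dB


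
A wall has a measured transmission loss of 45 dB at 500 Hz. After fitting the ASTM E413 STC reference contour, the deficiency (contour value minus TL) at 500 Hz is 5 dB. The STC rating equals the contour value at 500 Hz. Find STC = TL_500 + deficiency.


By ASTM E413, STC = value of the fitted reference contour at 500 Hz.
Contour value at 500 Hz = TL_500 + deficiency = 45 + 5 = 50
STC = 50


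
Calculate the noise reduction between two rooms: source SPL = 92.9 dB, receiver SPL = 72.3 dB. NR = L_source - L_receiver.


NR = L_source - L_receiver (difference between source and receiving room levels)
NR = 92.9 - 72.3 = 20.6 dB


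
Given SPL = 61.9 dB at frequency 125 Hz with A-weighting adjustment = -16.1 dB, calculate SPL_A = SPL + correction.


A-weighting table: 125 Hz -> -16.1 dB correction
SPL_A = SPL + correction = 61.9 + (-16.1) = 45.8 dBA


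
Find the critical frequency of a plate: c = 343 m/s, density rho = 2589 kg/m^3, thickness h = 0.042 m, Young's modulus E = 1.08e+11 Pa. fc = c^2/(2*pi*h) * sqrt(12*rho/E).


12*rho/E = 12*2589/1.08e+11 = 2.87667e-07
sqrt(12*rho/E) = sqrt(2.87667e-07) = 0.000536346
c^2/(2*pi*h) = 343^2/(2*pi*0.042) = 445820
fc = 445820 * 0.000536346 = 239.11 Hz


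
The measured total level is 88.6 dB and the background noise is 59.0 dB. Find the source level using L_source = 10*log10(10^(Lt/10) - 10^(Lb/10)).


10^(88.6/10) = 7.24436e+08
10^(59.0/10) = 794328
Difference = 7.24436e+08 - 794328 = 7.23642e+08
L_source = 10*log10(7.23642e+08) = 88.595 dB


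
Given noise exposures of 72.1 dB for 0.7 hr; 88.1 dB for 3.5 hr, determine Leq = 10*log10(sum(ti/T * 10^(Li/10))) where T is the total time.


T_total = 0.7 + 3.5 = 4.2 hr
(0.7/4.2) * 10^(72.1/10) = 2.70302e+06
(3.5/4.2) * 10^(88.1/10) = 5.38045e+08
Sum = 2.70302e+06 + 5.38045e+08 = 5.40748e+08
Leq = 10*log10(5.40748e+08) = 87.33 dB


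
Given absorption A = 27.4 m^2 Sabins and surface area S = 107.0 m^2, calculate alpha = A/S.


Absorption coefficient = absorbed power / incident power
alpha = A / S = 27.4 / 107.0 = 0.25607


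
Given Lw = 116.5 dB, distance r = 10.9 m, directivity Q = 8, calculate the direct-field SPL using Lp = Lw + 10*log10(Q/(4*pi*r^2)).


4*pi*r^2 = 4*pi*10.9^2 = 1493.01 m^2
Q / (4*pi*r^2) = 8 / 1493.01 = 0.0053583
Lp = 116.5 + 10*log10(0.0053583) = 93.79 dB


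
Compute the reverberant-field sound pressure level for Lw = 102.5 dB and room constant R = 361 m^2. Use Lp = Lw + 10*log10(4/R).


4/R = 4/361 = 0.0110803
Lp = 102.5 + 10*log10(0.0110803) = 82.946 dB


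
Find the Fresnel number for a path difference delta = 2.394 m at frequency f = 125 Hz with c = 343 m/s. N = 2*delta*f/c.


N = 2*delta*f/c = 2*delta/lambda, where lambda = c/f
lambda = 343 / 125 = 2.744 m
N = 2 * 2.394 / 2.744 = 1.7449


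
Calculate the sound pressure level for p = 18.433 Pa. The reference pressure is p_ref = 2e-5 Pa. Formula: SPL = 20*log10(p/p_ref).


p / p_ref = 18.433 / 2e-5 = 921650
SPL = 20 * log10(921650) = 119.29 dB


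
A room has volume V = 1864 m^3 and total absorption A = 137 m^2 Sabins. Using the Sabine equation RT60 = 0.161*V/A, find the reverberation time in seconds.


RT60 = 0.161 * 1864 / 137 = 2.1905 s


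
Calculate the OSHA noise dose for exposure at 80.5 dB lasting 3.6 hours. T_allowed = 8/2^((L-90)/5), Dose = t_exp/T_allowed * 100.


T_allowed = 8 / 2^((80.5 - 90)/5) = 29.8571 hr
Dose = 3.6 / 29.8571 * 100 = 12.057 %


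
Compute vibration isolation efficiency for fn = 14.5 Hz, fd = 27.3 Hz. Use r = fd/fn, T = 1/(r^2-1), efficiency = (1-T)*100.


r = 27.3 / 14.5 = 1.88276
r^2 - 1 = 1.88276^2 - 1 = 2.54479
T = 1/2.54479 = 0.39296
Efficiency = (1 - 0.39296)*100 = 60.704 %


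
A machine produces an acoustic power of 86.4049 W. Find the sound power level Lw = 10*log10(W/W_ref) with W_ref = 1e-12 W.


W / W_ref = 86.4049 / 1e-12 = 8.64049e+13
Lw = 10 * log10(8.64049e+13) = 139.37 dB


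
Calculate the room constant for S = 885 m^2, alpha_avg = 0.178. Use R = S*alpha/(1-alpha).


R = 885 * 0.178 / (1 - 0.178) = 191.64 m^2


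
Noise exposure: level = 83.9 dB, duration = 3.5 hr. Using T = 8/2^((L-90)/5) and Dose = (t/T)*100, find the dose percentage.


T_allowed = 8 / 2^((83.9 - 90)/5) = 18.6357 hr
Dose = 3.5 / 18.6357 * 100 = 18.781 %


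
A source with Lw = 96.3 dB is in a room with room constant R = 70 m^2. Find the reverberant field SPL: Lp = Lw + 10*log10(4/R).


4/R = 4/70 = 0.0571429
Lp = 96.3 + 10*log10(0.0571429) = 83.87 dB


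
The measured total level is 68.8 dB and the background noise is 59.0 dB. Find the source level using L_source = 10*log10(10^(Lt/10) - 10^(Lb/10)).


10^(68.8/10) = 7.58578e+06
10^(59.0/10) = 794328
Difference = 7.58578e+06 - 794328 = 6.79145e+06
L_source = 10*log10(6.79145e+06) = 68.32 dB


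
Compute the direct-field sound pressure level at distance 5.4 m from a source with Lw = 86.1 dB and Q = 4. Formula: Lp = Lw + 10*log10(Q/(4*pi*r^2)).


4*pi*r^2 = 4*pi*5.4^2 = 366.435 m^2
Q / (4*pi*r^2) = 4 / 366.435 = 0.010916
Lp = 86.1 + 10*log10(0.010916) = 66.481 dB


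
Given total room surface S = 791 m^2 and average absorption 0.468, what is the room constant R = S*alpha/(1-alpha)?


R = 791 * 0.468 / (1 - 0.468) = 695.84 m^2


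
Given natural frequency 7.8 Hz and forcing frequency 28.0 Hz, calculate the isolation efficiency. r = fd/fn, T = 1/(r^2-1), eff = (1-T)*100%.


r = 28.0 / 7.8 = 3.58974
r^2 - 1 = 3.58974^2 - 1 = 11.8862
T = 1/11.8862 = 0.0841312
Efficiency = (1 - 0.0841312)*100 = 91.587 %


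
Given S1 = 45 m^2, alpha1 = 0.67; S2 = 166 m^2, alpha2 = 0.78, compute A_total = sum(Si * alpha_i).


45 * 0.67 = 30.15
166 * 0.78 = 129.48
A_total = 30.15 + 129.48 = 159.63 m^2


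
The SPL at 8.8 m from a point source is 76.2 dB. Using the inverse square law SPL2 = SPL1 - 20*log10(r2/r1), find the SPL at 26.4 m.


r2/r1 = 26.4/8.8 = 3
Correction = 20*log10(3) = 9.54243 dB
SPL2 = 76.2 - 9.54243 = 66.658 dB


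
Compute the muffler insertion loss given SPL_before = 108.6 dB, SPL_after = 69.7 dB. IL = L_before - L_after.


Insertion loss = SPL without muffler - SPL with muffler
IL = 108.6 - 69.7 = 38.9 dB


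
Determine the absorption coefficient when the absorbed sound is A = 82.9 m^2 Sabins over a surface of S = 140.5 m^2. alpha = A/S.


Absorption coefficient = absorbed power / incident power
alpha = A / S = 82.9 / 140.5 = 0.59004


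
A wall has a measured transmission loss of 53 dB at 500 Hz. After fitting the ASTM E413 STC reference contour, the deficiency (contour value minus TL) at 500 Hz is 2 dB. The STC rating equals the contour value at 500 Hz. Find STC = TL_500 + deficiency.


By ASTM E413, STC = value of the fitted reference contour at 500 Hz.
Contour value at 500 Hz = TL_500 + deficiency = 53 + 2 = 55
STC = 55
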